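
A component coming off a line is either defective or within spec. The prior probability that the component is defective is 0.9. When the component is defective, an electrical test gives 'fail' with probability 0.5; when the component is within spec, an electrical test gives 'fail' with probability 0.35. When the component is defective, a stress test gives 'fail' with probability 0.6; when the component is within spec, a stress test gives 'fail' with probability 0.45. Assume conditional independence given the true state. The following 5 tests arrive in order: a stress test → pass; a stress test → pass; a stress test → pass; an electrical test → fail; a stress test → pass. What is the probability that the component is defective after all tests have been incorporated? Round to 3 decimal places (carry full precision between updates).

0.782

After a stress test='pass': P(defective) = 0.4·0.9000 / (0.4·0.9000 + 0.55·0.1000) ≈ 0.8675
After a stress test='pass': P(defective) = 0.4·0.8675 / (0.4·0.8675 + 0.55·0.1325) ≈ 0.8264
After a stress test='pass': P(defective) = 0.4·0.8264 / (0.4·0.8264 + 0.55·0.1736) ≈ 0.7759
After an electrical test='fail': P(defective) = 0.5·0.7759 / (0.5·0.7759 + 0.35·0.2241) ≈ 0.8318
After a stress test='pass': P(defective) = 0.4·0.8318 / (0.4·0.8318 + 0.55·0.1682) ≈ 0.7825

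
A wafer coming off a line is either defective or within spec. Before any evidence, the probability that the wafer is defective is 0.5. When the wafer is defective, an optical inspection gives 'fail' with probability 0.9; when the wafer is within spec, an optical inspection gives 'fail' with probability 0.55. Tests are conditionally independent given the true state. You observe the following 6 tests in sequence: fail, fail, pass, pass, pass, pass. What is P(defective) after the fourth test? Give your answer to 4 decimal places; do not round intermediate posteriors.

After 'fail': P(defective) = 0.9·0.5000 / (0.9·0.5000 + 0.55·0.5000) ≈ 0.6207
After 'fail': P(defective) = 0.9·0.6207 / (0.9·0.6207 + 0.55·0.3793) ≈ 0.7281
After 'pass': P(defective) = 0.1·0.7281 / (0.1·0.7281 + 0.45·0.2719) ≈ 0.3731
After 'pass': P(defective) = 0.1·0.3731 / (0.1·0.3731 + 0.45·0.6269) ≈ 0.1168

0.1168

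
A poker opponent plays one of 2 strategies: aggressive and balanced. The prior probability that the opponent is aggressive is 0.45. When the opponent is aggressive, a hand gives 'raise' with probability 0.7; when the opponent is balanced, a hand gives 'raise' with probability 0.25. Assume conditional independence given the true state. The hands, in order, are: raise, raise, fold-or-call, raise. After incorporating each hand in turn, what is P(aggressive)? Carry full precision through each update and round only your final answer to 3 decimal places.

After 'raise': P(aggressive) = 0.7·0.4500 / (0.7·0.4500 + 0.25·0.5500) ≈ 0.6961
After 'raise': P(aggressive) = 0.7·0.6961 / (0.7·0.6961 + 0.25·0.3039) ≈ 0.8651
After 'fold-or-call': P(aggressive) = 0.3·0.8651 / (0.3·0.8651 + 0.75·0.1349) ≈ 0.7196
After 'raise': P(aggressive) = 0.7·0.7196 / (0.7·0.7196 + 0.25·0.2804) ≈ 0.8778

0.878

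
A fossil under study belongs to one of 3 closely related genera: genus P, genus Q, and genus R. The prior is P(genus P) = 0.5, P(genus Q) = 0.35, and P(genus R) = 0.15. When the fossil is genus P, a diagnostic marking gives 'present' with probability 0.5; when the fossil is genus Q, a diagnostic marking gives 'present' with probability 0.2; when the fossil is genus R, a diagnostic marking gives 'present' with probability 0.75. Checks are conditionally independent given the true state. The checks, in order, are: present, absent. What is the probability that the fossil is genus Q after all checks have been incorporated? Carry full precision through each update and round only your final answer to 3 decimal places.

0.268

Each posterior becomes the prior for the next update.
After 'present': normaliser = 0.5·0.5000 + 0.2·0.3500 + 0.75·0.1500; P(genus P) ≈ 0.5780, P(genus Q) ≈ 0.1618, P(genus R) ≈ 0.2601
After 'absent': normaliser = 0.5·0.5780 + 0.8·0.1618 + 0.25·0.2601; P(genus P) ≈ 0.5977, P(genus Q) ≈ 0.2678, P(genus R) ≈ 0.1345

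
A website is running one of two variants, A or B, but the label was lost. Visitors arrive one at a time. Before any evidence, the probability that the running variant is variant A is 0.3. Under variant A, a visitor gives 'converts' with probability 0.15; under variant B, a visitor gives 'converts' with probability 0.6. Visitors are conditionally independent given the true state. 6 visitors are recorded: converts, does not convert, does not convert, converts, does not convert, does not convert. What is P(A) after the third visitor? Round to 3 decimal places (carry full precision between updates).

After 'converts': P(A) = 0.15·0.3000 / (0.15·0.3000 + 0.6·0.7000) ≈ 0.0968
After 'does not convert': P(A) = 0.85·0.0968 / (0.85·0.0968 + 0.4·0.9032) ≈ 0.1855
After 'does not convert': P(A) = 0.85·0.1855 / (0.85·0.1855 + 0.4·0.8145) ≈ 0.3261

0.326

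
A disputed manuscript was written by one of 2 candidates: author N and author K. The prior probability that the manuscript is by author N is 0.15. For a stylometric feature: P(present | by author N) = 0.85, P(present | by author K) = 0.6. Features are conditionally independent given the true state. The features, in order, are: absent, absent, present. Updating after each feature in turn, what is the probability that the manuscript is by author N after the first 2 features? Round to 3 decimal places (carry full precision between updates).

After 'absent': P(author N) = 0.15·0.1500 / (0.15·0.1500 + 0.4·0.8500) ≈ 0.0621
After 'absent': P(author N) = 0.15·0.0621 / (0.15·0.0621 + 0.4·0.9379) ≈ 0.0242

0.024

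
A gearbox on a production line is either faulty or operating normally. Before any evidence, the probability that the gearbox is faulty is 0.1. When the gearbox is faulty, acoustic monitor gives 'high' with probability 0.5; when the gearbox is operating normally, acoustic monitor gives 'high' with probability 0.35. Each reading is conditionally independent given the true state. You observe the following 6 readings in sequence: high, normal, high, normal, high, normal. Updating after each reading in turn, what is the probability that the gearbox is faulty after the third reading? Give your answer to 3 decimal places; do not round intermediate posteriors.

0.149

Apply Bayes' rule sequentially, carrying P(faulty) forward.
After 'high': P(faulty) = 0.5·0.1000 / (0.5·0.1000 + 0.35·0.9000) ≈ 0.1370
After 'normal': P(faulty) = 0.5·0.1370 / (0.5·0.1370 + 0.65·0.8630) ≈ 0.1088
After 'high': P(faulty) = 0.5·0.1088 / (0.5·0.1088 + 0.35·0.8912) ≈ 0.1485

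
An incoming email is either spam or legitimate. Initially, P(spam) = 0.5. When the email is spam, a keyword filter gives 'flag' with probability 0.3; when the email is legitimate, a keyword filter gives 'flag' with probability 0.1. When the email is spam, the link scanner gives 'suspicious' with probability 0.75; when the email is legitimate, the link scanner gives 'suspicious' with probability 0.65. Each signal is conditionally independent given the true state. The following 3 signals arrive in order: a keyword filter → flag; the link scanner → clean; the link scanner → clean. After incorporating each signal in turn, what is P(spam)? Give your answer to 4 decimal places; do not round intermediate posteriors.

After a keyword filter='flag': P(spam) = 0.3·0.5000 / (0.3·0.5000 + 0.1·0.5000) ≈ 0.7500
After the link scanner='clean': P(spam) = 0.25·0.7500 / (0.25·0.7500 + 0.35·0.2500) ≈ 0.6818
After the link scanner='clean': P(spam) = 0.25·0.6818 / (0.25·0.6818 + 0.35·0.3182) ≈ 0.6048

0.6048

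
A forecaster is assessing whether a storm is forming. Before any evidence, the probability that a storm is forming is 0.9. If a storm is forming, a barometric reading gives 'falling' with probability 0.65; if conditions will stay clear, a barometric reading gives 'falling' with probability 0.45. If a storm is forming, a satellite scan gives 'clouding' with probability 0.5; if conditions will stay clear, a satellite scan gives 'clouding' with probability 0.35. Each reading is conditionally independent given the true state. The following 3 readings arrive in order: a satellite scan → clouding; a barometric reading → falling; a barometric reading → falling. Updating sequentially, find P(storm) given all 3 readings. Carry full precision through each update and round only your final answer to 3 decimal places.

Apply Bayes' rule sequentially, carrying P(storm) forward.
After a satellite scan='clouding': P(storm) = 0.5·0.9000 / (0.5·0.9000 + 0.35·0.1000) ≈ 0.9278
After a barometric reading='falling': P(storm) = 0.65·0.9278 / (0.65·0.9278 + 0.45·0.0722) ≈ 0.9489
After a barometric reading='falling': P(storm) = 0.65·0.9489 / (0.65·0.9489 + 0.45·0.0511) ≈ 0.9641

0.964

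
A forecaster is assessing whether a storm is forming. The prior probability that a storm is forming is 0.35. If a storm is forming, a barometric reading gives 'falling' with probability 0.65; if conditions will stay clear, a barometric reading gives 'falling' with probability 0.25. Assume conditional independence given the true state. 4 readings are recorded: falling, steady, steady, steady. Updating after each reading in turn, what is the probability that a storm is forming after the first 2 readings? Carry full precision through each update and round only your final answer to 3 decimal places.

After 'falling': P(storm) = 0.65·0.3500 / (0.65·0.3500 + 0.25·0.6500) ≈ 0.5833
After 'steady': P(storm) = 0.35·0.5833 / (0.35·0.5833 + 0.75·0.4167) ≈ 0.3952

0.395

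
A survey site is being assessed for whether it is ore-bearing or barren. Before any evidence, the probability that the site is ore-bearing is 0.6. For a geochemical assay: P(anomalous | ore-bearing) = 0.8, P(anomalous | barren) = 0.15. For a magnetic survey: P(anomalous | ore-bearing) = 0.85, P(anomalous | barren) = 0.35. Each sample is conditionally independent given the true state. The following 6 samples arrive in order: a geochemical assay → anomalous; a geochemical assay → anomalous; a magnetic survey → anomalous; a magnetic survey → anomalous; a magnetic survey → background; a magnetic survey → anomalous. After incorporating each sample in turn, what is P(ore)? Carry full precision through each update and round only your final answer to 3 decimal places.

0.993

After a geochemical assay='anomalous': P(ore) = 0.8·0.6000 / (0.8·0.6000 + 0.15·0.4000) ≈ 0.8889
After a geochemical assay='anomalous': P(ore) = 0.8·0.8889 / (0.8·0.8889 + 0.15·0.1111) ≈ 0.9771
After a magnetic survey='anomalous': P(ore) = 0.85·0.9771 / (0.85·0.9771 + 0.35·0.0229) ≈ 0.9904
After a magnetic survey='anomalous': P(ore) = 0.85·0.9904 / (0.85·0.9904 + 0.35·0.0096) ≈ 0.9960
After a magnetic survey='background': P(ore) = 0.15·0.9960 / (0.15·0.9960 + 0.65·0.0040) ≈ 0.9831
After a magnetic survey='anomalous': P(ore) = 0.85·0.9831 / (0.85·0.9831 + 0.35·0.0169) ≈ 0.9930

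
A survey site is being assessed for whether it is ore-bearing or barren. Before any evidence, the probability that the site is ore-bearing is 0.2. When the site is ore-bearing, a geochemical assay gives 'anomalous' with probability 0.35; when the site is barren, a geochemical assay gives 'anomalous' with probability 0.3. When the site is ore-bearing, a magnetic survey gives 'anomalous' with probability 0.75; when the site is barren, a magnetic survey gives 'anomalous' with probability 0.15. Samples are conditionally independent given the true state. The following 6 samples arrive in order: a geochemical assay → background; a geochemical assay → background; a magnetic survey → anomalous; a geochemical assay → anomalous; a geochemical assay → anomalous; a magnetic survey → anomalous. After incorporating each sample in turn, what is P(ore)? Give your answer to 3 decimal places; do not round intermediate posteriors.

0.880

After a geochemical assay='background': P(ore) = 0.65·0.2000 / (0.65·0.2000 + 0.7·0.8000) ≈ 0.1884
After a geochemical assay='background': P(ore) = 0.65·0.1884 / (0.65·0.1884 + 0.7·0.8116) ≈ 0.1773
After a magnetic survey='anomalous': P(ore) = 0.75·0.1773 / (0.75·0.1773 + 0.15·0.8227) ≈ 0.5187
After a geochemical assay='anomalous': P(ore) = 0.35·0.5187 / (0.35·0.5187 + 0.3·0.4813) ≈ 0.5570
After a geochemical assay='anomalous': P(ore) = 0.35·0.5570 / (0.35·0.5570 + 0.3·0.4430) ≈ 0.5947
After a magnetic survey='anomalous': P(ore) = 0.75·0.5947 / (0.75·0.5947 + 0.15·0.4053) ≈ 0.8800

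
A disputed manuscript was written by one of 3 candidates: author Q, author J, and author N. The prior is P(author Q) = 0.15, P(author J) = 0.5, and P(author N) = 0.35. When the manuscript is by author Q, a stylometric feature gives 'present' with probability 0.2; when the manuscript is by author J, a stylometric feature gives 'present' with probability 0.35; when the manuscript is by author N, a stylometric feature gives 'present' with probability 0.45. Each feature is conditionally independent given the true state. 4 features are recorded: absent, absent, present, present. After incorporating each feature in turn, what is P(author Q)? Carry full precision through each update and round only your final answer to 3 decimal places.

0.075

After 'absent': normaliser = 0.8·0.1500 + 0.65·0.5000 + 0.55·0.3500; P(author Q) ≈ 0.1882, P(author J) ≈ 0.5098, P(author N) ≈ 0.3020
After 'absent': normaliser = 0.8·0.1882 + 0.65·0.5098 + 0.55·0.3020; P(author Q) ≈ 0.2324, P(author J) ≈ 0.5113, P(author N) ≈ 0.2563
After 'present': normaliser = 0.2·0.2324 + 0.35·0.5113 + 0.45·0.2563; P(author Q) ≈ 0.1364, P(author J) ≈ 0.5252, P(author N) ≈ 0.3384
After 'present': normaliser = 0.2·0.1364 + 0.35·0.5252 + 0.45·0.3384; P(author Q) ≈ 0.0751, P(author J) ≈ 0.5058, P(author N) ≈ 0.4191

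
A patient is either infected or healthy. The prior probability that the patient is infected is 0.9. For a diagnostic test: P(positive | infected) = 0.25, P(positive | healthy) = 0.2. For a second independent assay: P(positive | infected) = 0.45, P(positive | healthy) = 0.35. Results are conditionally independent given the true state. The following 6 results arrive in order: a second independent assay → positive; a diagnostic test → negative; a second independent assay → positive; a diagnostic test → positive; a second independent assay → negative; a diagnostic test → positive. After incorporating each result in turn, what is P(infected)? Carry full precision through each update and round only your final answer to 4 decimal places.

0.9486

Apply Bayes' rule sequentially, carrying P(infected) forward.
After a second independent assay='positive': P(infected) = 0.45·0.9000 / (0.45·0.9000 + 0.35·0.1000) ≈ 0.9205
After a diagnostic test='negative': P(infected) = 0.75·0.9205 / (0.75·0.9205 + 0.8·0.0795) ≈ 0.9156
After a second independent assay='positive': P(infected) = 0.45·0.9156 / (0.45·0.9156 + 0.35·0.0844) ≈ 0.9331
After a diagnostic test='positive': P(infected) = 0.25·0.9331 / (0.25·0.9331 + 0.2·0.0669) ≈ 0.9458
After a second independent assay='negative': P(infected) = 0.55·0.9458 / (0.55·0.9458 + 0.65·0.0542) ≈ 0.9365
After a diagnostic test='positive': P(infected) = 0.25·0.9365 / (0.25·0.9365 + 0.2·0.0635) ≈ 0.9486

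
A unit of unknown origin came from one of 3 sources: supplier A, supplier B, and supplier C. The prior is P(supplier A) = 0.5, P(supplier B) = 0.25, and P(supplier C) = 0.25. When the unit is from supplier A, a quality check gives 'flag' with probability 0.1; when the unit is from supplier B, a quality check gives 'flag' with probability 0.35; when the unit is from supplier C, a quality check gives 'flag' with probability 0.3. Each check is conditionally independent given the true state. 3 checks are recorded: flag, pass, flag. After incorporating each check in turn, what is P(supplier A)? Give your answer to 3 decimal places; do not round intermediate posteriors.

Apply Bayes' rule sequentially, carrying P(supplier A) forward.
After 'flag': normaliser = 0.1·0.5000 + 0.35·0.2500 + 0.3·0.2500; P(supplier A) ≈ 0.2353, P(supplier B) ≈ 0.4118, P(supplier C) ≈ 0.3529
After 'pass': normaliser = 0.9·0.2353 + 0.65·0.4118 + 0.7·0.3529; P(supplier A) ≈ 0.2915, P(supplier B) ≈ 0.3684, P(supplier C) ≈ 0.3401
After 'flag': normaliser = 0.1·0.2915 + 0.35·0.3684 + 0.3·0.3401; P(supplier A) ≈ 0.1121, P(supplier B) ≈ 0.4957, P(supplier C) ≈ 0.3922

0.112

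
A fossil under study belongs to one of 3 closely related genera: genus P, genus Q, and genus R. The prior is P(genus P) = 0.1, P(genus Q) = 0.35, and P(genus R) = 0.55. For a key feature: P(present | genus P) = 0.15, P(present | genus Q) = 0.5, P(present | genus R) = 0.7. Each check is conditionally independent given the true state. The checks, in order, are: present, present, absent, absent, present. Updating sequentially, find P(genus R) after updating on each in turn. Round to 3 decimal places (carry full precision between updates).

After 'present': normaliser = 0.15·0.1000 + 0.5·0.3500 + 0.7·0.5500; P(genus P) ≈ 0.0261, P(genus Q) ≈ 0.3043, P(genus R) ≈ 0.6696
After 'present': normaliser = 0.15·0.0261 + 0.5·0.3043 + 0.7·0.6696; P(genus P) ≈ 0.0063, P(genus Q) ≈ 0.2436, P(genus R) ≈ 0.7502
After 'absent': normaliser = 0.85·0.0063 + 0.5·0.2436 + 0.3·0.7502; P(genus P) ≈ 0.0151, P(genus Q) ≈ 0.3458, P(genus R) ≈ 0.6391
After 'absent': normaliser = 0.85·0.0151 + 0.5·0.3458 + 0.3·0.6391; P(genus P) ≈ 0.0340, P(genus Q) ≈ 0.4581, P(genus R) ≈ 0.5079
After 'present': normaliser = 0.15·0.0340 + 0.5·0.4581 + 0.7·0.5079; P(genus P) ≈ 0.0087, P(genus Q) ≈ 0.3884, P(genus R) ≈ 0.6029

0.603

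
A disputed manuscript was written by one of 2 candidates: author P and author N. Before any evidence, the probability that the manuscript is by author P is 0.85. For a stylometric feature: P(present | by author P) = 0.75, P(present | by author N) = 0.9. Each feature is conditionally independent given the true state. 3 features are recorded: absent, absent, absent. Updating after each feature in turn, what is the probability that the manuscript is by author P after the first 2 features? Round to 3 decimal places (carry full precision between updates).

Each posterior becomes the prior for the next update.
After 'absent': P(author P) = 0.25·0.8500 / (0.25·0.8500 + 0.1·0.1500) ≈ 0.9341
After 'absent': P(author P) = 0.25·0.9341 / (0.25·0.9341 + 0.1·0.0659) ≈ 0.9725

0.973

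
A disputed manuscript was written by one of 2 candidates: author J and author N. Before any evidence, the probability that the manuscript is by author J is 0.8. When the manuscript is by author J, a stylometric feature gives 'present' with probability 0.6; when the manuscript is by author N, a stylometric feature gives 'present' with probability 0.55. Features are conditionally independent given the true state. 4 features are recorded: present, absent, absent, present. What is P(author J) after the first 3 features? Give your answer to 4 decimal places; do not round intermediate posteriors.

0.7752

Apply Bayes' rule sequentially, carrying P(author J) forward.
After 'present': P(author J) = 0.6·0.8000 / (0.6·0.8000 + 0.55·0.2000) ≈ 0.8136
After 'absent': P(author J) = 0.4·0.8136 / (0.4·0.8136 + 0.45·0.1864) ≈ 0.7950
After 'absent': P(author J) = 0.4·0.7950 / (0.4·0.7950 + 0.45·0.2050) ≈ 0.7752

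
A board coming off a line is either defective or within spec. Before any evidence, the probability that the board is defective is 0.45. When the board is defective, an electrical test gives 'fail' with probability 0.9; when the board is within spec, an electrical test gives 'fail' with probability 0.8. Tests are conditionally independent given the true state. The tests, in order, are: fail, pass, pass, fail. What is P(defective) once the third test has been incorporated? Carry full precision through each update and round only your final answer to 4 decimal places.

0.1871

After 'fail': P(defective) = 0.9·0.4500 / (0.9·0.4500 + 0.8·0.5500) ≈ 0.4793
After 'pass': P(defective) = 0.1·0.4793 / (0.1·0.4793 + 0.2·0.5207) ≈ 0.3152
After 'pass': P(defective) = 0.1·0.3152 / (0.1·0.3152 + 0.2·0.6848) ≈ 0.1871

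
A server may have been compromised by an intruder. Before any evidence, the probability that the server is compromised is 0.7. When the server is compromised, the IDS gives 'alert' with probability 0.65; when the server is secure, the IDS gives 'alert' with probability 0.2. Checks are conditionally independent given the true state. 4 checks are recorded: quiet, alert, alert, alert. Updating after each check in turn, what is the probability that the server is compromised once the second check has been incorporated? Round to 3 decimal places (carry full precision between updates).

Each posterior becomes the prior for the next update.
After 'quiet': P(compromised) = 0.35·0.7000 / (0.35·0.7000 + 0.8·0.3000) ≈ 0.5052
After 'alert': P(compromised) = 0.65·0.5052 / (0.65·0.5052 + 0.2·0.4948) ≈ 0.7684

0.768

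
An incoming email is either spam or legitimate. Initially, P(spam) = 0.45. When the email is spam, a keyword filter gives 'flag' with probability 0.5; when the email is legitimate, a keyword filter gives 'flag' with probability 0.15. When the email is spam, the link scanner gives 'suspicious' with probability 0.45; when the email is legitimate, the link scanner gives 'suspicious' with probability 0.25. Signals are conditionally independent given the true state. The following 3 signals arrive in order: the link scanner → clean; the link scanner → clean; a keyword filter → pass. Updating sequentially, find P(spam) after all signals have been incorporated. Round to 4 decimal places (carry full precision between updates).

After the link scanner='clean': P(spam) = 0.55·0.4500 / (0.55·0.4500 + 0.75·0.5500) ≈ 0.3750
After the link scanner='clean': P(spam) = 0.55·0.3750 / (0.55·0.3750 + 0.75·0.6250) ≈ 0.3056
After a keyword filter='pass': P(spam) = 0.5·0.3056 / (0.5·0.3056 + 0.85·0.6944) ≈ 0.2056

0.2056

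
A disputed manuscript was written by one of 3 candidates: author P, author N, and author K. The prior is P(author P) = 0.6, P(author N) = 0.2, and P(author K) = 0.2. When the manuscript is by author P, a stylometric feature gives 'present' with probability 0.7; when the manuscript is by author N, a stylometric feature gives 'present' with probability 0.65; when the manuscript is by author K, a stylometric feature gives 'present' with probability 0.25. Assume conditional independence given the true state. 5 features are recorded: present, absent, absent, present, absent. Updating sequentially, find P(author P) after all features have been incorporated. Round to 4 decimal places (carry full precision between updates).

0.4715

After 'present': normaliser = 0.7·0.6000 + 0.65·0.2000 + 0.25·0.2000; P(author P) ≈ 0.7000, P(author N) ≈ 0.2167, P(author K) ≈ 0.0833
After 'absent': normaliser = 0.3·0.7000 + 0.35·0.2167 + 0.75·0.0833; P(author P) ≈ 0.6029, P(author N) ≈ 0.2177, P(author K) ≈ 0.1794
After 'absent': normaliser = 0.3·0.6029 + 0.35·0.2177 + 0.75·0.1794; P(author P) ≈ 0.4618, P(author N) ≈ 0.1946, P(author K) ≈ 0.3436
After 'present': normaliser = 0.7·0.4618 + 0.65·0.1946 + 0.25·0.3436; P(author P) ≈ 0.6035, P(author N) ≈ 0.2361, P(author K) ≈ 0.1604
After 'absent': normaliser = 0.3·0.6035 + 0.35·0.2361 + 0.75·0.1604; P(author P) ≈ 0.4715, P(author N) ≈ 0.2152, P(author K) ≈ 0.3133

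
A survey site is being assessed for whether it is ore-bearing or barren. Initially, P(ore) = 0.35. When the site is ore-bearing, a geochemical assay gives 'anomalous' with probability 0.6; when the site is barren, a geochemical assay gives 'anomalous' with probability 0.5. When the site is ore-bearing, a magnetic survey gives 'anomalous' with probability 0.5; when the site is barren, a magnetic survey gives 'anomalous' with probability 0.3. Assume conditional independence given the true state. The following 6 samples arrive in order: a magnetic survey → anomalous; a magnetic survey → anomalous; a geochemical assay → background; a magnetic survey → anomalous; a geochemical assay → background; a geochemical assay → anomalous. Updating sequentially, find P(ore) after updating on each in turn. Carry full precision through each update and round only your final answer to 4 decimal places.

After a magnetic survey='anomalous': P(ore) = 0.5·0.3500 / (0.5·0.3500 + 0.3·0.6500) ≈ 0.4730
After a magnetic survey='anomalous': P(ore) = 0.5·0.4730 / (0.5·0.4730 + 0.3·0.5270) ≈ 0.5993
After a geochemical assay='background': P(ore) = 0.4·0.5993 / (0.4·0.5993 + 0.5·0.4007) ≈ 0.5447
After a magnetic survey='anomalous': P(ore) = 0.5·0.5447 / (0.5·0.5447 + 0.3·0.4553) ≈ 0.6660
After a geochemical assay='background': P(ore) = 0.4·0.6660 / (0.4·0.6660 + 0.5·0.3340) ≈ 0.6147
After a geochemical assay='anomalous': P(ore) = 0.6·0.6147 / (0.6·0.6147 + 0.5·0.3853) ≈ 0.6569

0.6569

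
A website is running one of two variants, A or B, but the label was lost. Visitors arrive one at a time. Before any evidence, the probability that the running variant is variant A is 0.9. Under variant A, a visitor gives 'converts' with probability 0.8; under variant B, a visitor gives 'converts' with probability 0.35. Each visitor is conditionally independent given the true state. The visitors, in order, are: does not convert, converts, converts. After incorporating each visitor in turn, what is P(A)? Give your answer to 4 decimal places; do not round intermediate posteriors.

0.9353

After 'does not convert': P(A) = 0.2·0.9000 / (0.2·0.9000 + 0.65·0.1000) ≈ 0.7347
After 'converts': P(A) = 0.8·0.7347 / (0.8·0.7347 + 0.35·0.2653) ≈ 0.8636
After 'converts': P(A) = 0.8·0.8636 / (0.8·0.8636 + 0.35·0.1364) ≈ 0.9353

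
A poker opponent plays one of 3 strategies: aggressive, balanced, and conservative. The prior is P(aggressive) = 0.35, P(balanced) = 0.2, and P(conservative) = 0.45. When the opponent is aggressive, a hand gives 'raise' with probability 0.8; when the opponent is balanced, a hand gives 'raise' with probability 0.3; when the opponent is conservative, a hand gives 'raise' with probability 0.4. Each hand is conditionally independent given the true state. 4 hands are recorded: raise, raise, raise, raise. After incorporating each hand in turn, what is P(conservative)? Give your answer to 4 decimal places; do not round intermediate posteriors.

0.0736

After 'raise': normaliser = 0.8·0.3500 + 0.3·0.2000 + 0.4·0.4500; P(aggressive) ≈ 0.5385, P(balanced) ≈ 0.1154, P(conservative) ≈ 0.3462
After 'raise': normaliser = 0.8·0.5385 + 0.3·0.1154 + 0.4·0.3462; P(aggressive) ≈ 0.7134, P(balanced) ≈ 0.0573, P(conservative) ≈ 0.2293
After 'raise': normaliser = 0.8·0.7134 + 0.3·0.0573 + 0.4·0.2293; P(aggressive) ≈ 0.8397, P(balanced) ≈ 0.0253, P(conservative) ≈ 0.1350
After 'raise': normaliser = 0.8·0.8397 + 0.3·0.0253 + 0.4·0.1350; P(aggressive) ≈ 0.9160, P(balanced) ≈ 0.0104, P(conservative) ≈ 0.0736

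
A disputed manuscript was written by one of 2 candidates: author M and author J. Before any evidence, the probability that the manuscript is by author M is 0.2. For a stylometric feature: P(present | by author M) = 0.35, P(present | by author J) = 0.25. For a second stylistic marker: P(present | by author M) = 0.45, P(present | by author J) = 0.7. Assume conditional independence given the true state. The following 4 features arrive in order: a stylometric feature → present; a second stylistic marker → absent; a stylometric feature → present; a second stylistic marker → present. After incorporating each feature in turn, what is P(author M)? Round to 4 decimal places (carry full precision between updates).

After a stylometric feature='present': P(author M) = 0.35·0.2000 / (0.35·0.2000 + 0.25·0.8000) ≈ 0.2593
After a second stylistic marker='absent': P(author M) = 0.55·0.2593 / (0.55·0.2593 + 0.3·0.7407) ≈ 0.3909
After a stylometric feature='present': P(author M) = 0.35·0.3909 / (0.35·0.3909 + 0.25·0.6091) ≈ 0.4732
After a second stylistic marker='present': P(author M) = 0.45·0.4732 / (0.45·0.4732 + 0.7·0.5268) ≈ 0.3661

0.3661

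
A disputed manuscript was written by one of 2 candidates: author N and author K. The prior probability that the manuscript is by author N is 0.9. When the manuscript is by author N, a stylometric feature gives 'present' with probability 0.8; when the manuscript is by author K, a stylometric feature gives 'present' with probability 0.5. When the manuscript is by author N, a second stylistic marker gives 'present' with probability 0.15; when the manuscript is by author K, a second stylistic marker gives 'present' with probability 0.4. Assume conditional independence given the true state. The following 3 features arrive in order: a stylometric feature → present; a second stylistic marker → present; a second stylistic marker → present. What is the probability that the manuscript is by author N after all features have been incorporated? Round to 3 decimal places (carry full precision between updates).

0.669

After a stylometric feature='present': P(author N) = 0.8·0.9000 / (0.8·0.9000 + 0.5·0.1000) ≈ 0.9351
After a second stylistic marker='present': P(author N) = 0.15·0.9351 / (0.15·0.9351 + 0.4·0.0649) ≈ 0.8438
After a second stylistic marker='present': P(author N) = 0.15·0.8438 / (0.15·0.8438 + 0.4·0.1562) ≈ 0.6694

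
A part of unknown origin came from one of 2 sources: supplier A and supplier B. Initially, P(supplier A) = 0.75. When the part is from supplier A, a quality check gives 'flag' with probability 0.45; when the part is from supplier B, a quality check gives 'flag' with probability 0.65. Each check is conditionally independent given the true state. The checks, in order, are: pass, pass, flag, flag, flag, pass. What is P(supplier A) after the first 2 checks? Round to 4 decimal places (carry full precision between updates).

0.8811

After 'pass': P(supplier A) = 0.55·0.7500 / (0.55·0.7500 + 0.35·0.2500) ≈ 0.8250
After 'pass': P(supplier A) = 0.55·0.8250 / (0.55·0.8250 + 0.35·0.1750) ≈ 0.8811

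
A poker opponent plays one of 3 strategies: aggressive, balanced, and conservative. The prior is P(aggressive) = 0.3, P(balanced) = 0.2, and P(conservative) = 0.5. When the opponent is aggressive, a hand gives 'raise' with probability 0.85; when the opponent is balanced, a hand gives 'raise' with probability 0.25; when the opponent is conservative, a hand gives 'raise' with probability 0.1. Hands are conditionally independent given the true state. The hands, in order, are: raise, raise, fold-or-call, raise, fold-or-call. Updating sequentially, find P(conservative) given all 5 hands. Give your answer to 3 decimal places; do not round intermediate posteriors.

0.064

Apply Bayes' rule sequentially, carrying P(conservative) forward.
After 'raise': normaliser = 0.85·0.3000 + 0.25·0.2000 + 0.1·0.5000; P(aggressive) ≈ 0.7183, P(balanced) ≈ 0.1408, P(conservative) ≈ 0.1408
After 'raise': normaliser = 0.85·0.7183 + 0.25·0.1408 + 0.1·0.1408; P(aggressive) ≈ 0.9253, P(balanced) ≈ 0.0534, P(conservative) ≈ 0.0213
After 'fold-or-call': normaliser = 0.15·0.9253 + 0.75·0.0534 + 0.9·0.0213; P(aggressive) ≈ 0.7009, P(balanced) ≈ 0.2021, P(conservative) ≈ 0.0970
After 'raise': normaliser = 0.85·0.7009 + 0.25·0.2021 + 0.1·0.0970; P(aggressive) ≈ 0.9082, P(balanced) ≈ 0.0770, P(conservative) ≈ 0.0148
After 'fold-or-call': normaliser = 0.15·0.9082 + 0.75·0.0770 + 0.9·0.0148; P(aggressive) ≈ 0.6571, P(balanced) ≈ 0.2787, P(conservative) ≈ 0.0642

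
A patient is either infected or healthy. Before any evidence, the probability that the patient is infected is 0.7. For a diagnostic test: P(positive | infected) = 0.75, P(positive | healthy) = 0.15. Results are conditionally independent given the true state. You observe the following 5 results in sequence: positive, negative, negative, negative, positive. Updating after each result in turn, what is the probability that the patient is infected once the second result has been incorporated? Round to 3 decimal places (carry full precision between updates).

0.774

After 'positive': P(infected) = 0.75·0.7000 / (0.75·0.7000 + 0.15·0.3000) ≈ 0.9211
After 'negative': P(infected) = 0.25·0.9211 / (0.25·0.9211 + 0.85·0.0789) ≈ 0.7743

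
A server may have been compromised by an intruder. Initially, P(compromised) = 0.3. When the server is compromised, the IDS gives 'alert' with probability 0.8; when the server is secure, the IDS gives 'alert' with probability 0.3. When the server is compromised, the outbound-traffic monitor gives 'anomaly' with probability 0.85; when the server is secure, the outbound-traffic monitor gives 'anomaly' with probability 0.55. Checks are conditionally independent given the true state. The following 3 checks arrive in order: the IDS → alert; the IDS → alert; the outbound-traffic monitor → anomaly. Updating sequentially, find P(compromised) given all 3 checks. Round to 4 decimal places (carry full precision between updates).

Apply Bayes' rule sequentially, carrying P(compromised) forward.
After the IDS='alert': P(compromised) = 0.8·0.3000 / (0.8·0.3000 + 0.3·0.7000) ≈ 0.5333
After the IDS='alert': P(compromised) = 0.8·0.5333 / (0.8·0.5333 + 0.3·0.4667) ≈ 0.7529
After the outbound-traffic monitor='anomaly': P(compromised) = 0.85·0.7529 / (0.85·0.7529 + 0.55·0.2471) ≈ 0.8249

0.8249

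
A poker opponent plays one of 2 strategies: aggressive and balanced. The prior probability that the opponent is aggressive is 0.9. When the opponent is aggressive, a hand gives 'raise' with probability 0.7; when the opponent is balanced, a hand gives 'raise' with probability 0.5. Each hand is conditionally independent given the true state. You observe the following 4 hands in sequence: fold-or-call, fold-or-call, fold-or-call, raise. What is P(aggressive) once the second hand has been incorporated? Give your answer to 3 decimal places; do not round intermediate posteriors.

After 'fold-or-call': P(aggressive) = 0.3·0.9000 / (0.3·0.9000 + 0.5·0.1000) ≈ 0.8438
After 'fold-or-call': P(aggressive) = 0.3·0.8438 / (0.3·0.8438 + 0.5·0.1562) ≈ 0.7642

0.764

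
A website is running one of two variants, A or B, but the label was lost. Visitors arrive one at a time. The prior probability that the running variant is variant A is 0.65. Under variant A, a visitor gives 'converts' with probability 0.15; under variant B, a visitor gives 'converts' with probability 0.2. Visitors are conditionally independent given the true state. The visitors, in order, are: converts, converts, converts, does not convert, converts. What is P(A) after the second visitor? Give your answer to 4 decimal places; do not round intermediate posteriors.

After 'converts': P(A) = 0.15·0.6500 / (0.15·0.6500 + 0.2·0.3500) ≈ 0.5821
After 'converts': P(A) = 0.15·0.5821 / (0.15·0.5821 + 0.2·0.4179) ≈ 0.5109

0.5109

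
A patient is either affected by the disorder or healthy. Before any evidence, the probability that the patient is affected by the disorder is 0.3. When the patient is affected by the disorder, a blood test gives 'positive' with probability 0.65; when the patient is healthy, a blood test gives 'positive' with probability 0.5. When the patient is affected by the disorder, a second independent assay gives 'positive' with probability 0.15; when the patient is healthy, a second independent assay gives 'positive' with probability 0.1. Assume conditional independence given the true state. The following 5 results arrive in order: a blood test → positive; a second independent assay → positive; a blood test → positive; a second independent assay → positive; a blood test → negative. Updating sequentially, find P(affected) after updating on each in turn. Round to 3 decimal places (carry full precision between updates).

After a blood test='positive': P(affected) = 0.65·0.3000 / (0.65·0.3000 + 0.5·0.7000) ≈ 0.3578
After a second independent assay='positive': P(affected) = 0.15·0.3578 / (0.15·0.3578 + 0.1·0.6422) ≈ 0.4553
After a blood test='positive': P(affected) = 0.65·0.4553 / (0.65·0.4553 + 0.5·0.5447) ≈ 0.5207
After a second independent assay='positive': P(affected) = 0.15·0.5207 / (0.15·0.5207 + 0.1·0.4793) ≈ 0.6197
After a blood test='negative': P(affected) = 0.35·0.6197 / (0.35·0.6197 + 0.5·0.3803) ≈ 0.5329

0.533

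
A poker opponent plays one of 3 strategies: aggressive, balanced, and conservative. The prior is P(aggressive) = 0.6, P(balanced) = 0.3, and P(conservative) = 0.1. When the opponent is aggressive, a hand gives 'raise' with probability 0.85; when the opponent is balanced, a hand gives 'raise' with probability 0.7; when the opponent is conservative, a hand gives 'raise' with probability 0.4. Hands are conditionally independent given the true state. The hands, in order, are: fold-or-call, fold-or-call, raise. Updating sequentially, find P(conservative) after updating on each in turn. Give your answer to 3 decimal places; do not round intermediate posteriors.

After 'fold-or-call': normaliser = 0.15·0.6000 + 0.3·0.3000 + 0.6·0.1000; P(aggressive) ≈ 0.3750, P(balanced) ≈ 0.3750, P(conservative) ≈ 0.2500
After 'fold-or-call': normaliser = 0.15·0.3750 + 0.3·0.3750 + 0.6·0.2500; P(aggressive) ≈ 0.1765, P(balanced) ≈ 0.3529, P(conservative) ≈ 0.4706
After 'raise': normaliser = 0.85·0.1765 + 0.7·0.3529 + 0.4·0.4706; P(aggressive) ≈ 0.2563, P(balanced) ≈ 0.4221, P(conservative) ≈ 0.3216

0.322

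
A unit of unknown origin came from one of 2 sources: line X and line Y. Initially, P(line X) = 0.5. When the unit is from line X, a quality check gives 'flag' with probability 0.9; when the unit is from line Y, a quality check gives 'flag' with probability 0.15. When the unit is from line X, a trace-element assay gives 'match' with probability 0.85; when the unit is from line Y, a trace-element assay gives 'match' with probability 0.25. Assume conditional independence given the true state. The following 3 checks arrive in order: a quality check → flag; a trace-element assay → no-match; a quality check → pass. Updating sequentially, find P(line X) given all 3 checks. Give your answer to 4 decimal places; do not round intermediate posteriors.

0.1237

Each posterior becomes the prior for the next update.
After a quality check='flag': P(line X) = 0.9·0.5000 / (0.9·0.5000 + 0.15·0.5000) ≈ 0.8571
After a trace-element assay='no-match': P(line X) = 0.15·0.8571 / (0.15·0.8571 + 0.75·0.1429) ≈ 0.5455
After a quality check='pass': P(line X) = 0.1·0.5455 / (0.1·0.5455 + 0.85·0.4545) ≈ 0.1237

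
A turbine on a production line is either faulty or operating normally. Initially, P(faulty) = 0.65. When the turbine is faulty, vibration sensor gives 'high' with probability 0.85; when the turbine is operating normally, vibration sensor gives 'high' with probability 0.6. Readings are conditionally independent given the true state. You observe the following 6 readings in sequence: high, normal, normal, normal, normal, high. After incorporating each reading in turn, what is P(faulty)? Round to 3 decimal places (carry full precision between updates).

Apply Bayes' rule sequentially, carrying P(faulty) forward.
After 'high': P(faulty) = 0.85·0.6500 / (0.85·0.6500 + 0.6·0.3500) ≈ 0.7246
After 'normal': P(faulty) = 0.15·0.7246 / (0.15·0.7246 + 0.4·0.2754) ≈ 0.4966
After 'normal': P(faulty) = 0.15·0.4966 / (0.15·0.4966 + 0.4·0.5034) ≈ 0.2701
After 'normal': P(faulty) = 0.15·0.2701 / (0.15·0.2701 + 0.4·0.7299) ≈ 0.1218
After 'normal': P(faulty) = 0.15·0.1218 / (0.15·0.1218 + 0.4·0.8782) ≈ 0.0495
After 'high': P(faulty) = 0.85·0.0495 / (0.85·0.0495 + 0.6·0.9505) ≈ 0.0686

0.069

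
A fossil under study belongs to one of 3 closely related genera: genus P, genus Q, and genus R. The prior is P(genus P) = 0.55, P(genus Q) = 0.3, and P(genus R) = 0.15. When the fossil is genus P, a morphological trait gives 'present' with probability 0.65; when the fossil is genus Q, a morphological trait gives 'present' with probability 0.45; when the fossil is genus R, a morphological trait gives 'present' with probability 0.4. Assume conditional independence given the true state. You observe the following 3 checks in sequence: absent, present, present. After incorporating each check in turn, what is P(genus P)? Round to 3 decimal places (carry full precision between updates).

After 'absent': normaliser = 0.35·0.5500 + 0.55·0.3000 + 0.6·0.1500; P(genus P) ≈ 0.4302, P(genus Q) ≈ 0.3687, P(genus R) ≈ 0.2011
After 'present': normaliser = 0.65·0.4302 + 0.45·0.3687 + 0.4·0.2011; P(genus P) ≈ 0.5316, P(genus Q) ≈ 0.3155, P(genus R) ≈ 0.1529
After 'present': normaliser = 0.65·0.5316 + 0.45·0.3155 + 0.4·0.1529; P(genus P) ≈ 0.6298, P(genus Q) ≈ 0.2587, P(genus R) ≈ 0.1115

0.630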